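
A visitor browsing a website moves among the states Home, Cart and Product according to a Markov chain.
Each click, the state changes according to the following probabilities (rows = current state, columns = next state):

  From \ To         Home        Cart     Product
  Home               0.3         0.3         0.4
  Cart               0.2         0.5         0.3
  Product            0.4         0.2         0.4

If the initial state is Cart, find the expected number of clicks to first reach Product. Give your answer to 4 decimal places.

3.1034

Let t(s) be the expected number of clicks to first reach Product from state s, with t(Product) = 0. Conditioning on the first click:
t(Home) = 1 + 0.3·t(Home) + 0.3·t(Cart)
t(Cart) = 1 + 0.2·t(Home) + 0.5·t(Cart)
Solving: t(Home) = 2.7586, t(Cart) = 3.1034.
Expected clicks from Cart to Product: 3.1034.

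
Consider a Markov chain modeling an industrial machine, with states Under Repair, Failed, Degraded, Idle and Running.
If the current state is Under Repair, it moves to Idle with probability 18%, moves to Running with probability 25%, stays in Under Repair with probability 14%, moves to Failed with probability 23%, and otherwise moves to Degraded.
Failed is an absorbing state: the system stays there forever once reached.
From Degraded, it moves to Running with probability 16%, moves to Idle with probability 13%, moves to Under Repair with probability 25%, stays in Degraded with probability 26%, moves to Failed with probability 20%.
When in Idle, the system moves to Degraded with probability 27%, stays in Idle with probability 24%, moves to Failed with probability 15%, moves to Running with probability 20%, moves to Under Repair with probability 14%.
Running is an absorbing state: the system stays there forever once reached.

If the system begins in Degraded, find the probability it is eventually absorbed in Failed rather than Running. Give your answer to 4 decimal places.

0.5172

Let h(s) be the probability of absorption at Failed starting from transient state s. Then h(Failed) = 1 and h(Running) = 0. By first-step analysis:
h(Under Repair) = 0.14·h(Under Repair) + 0.23·1 + 0.2·h(Degraded) + 0.18·h(Idle) + 0.25·0
h(Degraded) = 0.25·h(Under Repair) + 0.2·1 + 0.26·h(Degraded) + 0.13·h(Idle) + 0.16·0
h(Idle) = 0.14·h(Under Repair) + 0.15·1 + 0.27·h(Degraded) + 0.24·h(Idle) + 0.2·0
Solving: h(Under Repair) = 0.4862, h(Degraded) = 0.5172, h(Idle) = 0.4707.
Starting from Degraded, the probability is 0.5172.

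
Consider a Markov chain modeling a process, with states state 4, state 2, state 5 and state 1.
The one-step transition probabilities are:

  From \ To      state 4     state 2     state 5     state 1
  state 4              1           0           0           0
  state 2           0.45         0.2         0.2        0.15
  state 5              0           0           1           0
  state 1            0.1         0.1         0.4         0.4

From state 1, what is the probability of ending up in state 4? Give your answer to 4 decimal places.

0.2688

Let h(s) be the probability of absorption at state 4 starting from transient state s. Then h(state 4) = 1 and h(state 5) = 0. By first-step analysis:
h(state 2) = 0.45·1 + 0.2·h(state 2) + 0.2·0 + 0.15·h(state 1)
h(state 1) = 0.1·1 + 0.1·h(state 2) + 0.4·0 + 0.4·h(state 1)
Solving: h(state 2) = 0.6129, h(state 1) = 0.2688.
Starting from state 1, the probability is 0.2688.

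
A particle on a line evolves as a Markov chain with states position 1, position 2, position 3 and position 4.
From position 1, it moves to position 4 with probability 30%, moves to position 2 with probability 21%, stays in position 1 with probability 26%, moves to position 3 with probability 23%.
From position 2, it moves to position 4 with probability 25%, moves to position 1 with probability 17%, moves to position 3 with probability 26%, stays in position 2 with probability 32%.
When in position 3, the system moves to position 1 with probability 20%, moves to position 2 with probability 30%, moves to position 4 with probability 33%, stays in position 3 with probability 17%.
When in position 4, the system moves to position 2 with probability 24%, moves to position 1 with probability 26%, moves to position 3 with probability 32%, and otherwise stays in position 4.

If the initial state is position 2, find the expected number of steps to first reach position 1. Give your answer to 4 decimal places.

Let t(s) be the expected number of steps to first reach position 1 from state s, with t(position 1) = 0. Conditioning on the first step:
t(position 2) = 1 + 0.32·t(position 2) + 0.26·t(position 3) + 0.25·t(position 4)
t(position 3) = 1 + 0.3·t(position 2) + 0.17·t(position 3) + 0.33·t(position 4)
t(position 4) = 1 + 0.24·t(position 2) + 0.32·t(position 3) + 0.18·t(position 4)
Solving: t(position 2) = 4.9925, t(position 3) = 4.8236, t(position 4) = 4.5631.
Expected steps from position 2 to position 1: 4.9925.

4.9925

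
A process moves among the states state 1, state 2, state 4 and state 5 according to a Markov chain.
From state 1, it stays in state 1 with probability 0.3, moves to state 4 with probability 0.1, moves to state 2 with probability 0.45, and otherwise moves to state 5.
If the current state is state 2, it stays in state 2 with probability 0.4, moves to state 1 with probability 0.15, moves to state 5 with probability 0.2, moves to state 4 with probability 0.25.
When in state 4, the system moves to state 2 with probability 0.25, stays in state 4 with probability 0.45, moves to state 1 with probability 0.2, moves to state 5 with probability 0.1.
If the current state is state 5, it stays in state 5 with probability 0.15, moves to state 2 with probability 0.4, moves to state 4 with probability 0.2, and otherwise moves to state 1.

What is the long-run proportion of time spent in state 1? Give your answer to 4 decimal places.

0.2102

Let the stationary distribution be π with π = πP and π_1 + π_2 + π_3 + π_4 = 1.
π_1 = 0.3·π_1 + 0.15·π_2 + 0.2·π_3 + 0.25·π_4
π_2 = 0.45·π_1 + 0.4·π_2 + 0.25·π_3 + 0.4·π_4
π_3 = 0.1·π_1 + 0.25·π_2 + 0.45·π_3 + 0.2·π_4
Solving with the normalization constraint gives π = (0.2102, 0.3710, 0.2634, 0.1554).
So the stationary probability of state 1 is 0.2102.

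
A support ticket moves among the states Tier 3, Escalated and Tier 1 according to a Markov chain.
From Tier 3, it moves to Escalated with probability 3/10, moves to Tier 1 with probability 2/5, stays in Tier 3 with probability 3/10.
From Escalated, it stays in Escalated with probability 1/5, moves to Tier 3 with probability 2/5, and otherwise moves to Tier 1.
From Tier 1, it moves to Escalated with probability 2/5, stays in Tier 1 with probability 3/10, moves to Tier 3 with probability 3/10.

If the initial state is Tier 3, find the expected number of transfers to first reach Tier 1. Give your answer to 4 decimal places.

Let t(s) be the expected number of transfers to first reach Tier 1 from state s, with t(Tier 1) = 0. Conditioning on the first transfer:
t(Tier 3) = 1 + 0.3·t(Tier 3) + 0.3·t(Escalated)
t(Escalated) = 1 + 0.4·t(Tier 3) + 0.2·t(Escalated)
Solving: t(Tier 3) = 2.5000, t(Escalated) = 2.5000.
Expected transfers from Tier 3 to Tier 1: 2.5000.

2.5000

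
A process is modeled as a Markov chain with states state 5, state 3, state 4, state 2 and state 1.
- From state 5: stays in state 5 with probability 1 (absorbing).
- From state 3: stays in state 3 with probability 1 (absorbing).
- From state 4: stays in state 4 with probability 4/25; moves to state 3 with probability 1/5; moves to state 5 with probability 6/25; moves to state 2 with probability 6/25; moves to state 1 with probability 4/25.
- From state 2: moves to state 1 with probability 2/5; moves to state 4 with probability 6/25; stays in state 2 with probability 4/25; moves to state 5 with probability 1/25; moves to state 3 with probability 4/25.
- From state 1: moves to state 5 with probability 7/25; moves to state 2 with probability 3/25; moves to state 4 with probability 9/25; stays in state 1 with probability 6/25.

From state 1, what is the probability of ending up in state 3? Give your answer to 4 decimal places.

0.2638

Let h(s) be the probability of absorption at state 3 starting from transient state s. Then h(state 3) = 1 and h(state 5) = 0. By first-step analysis:
h(state 4) = 0.24·0 + 0.2·1 + 0.16·h(state 4) + 0.24·h(state 2) + 0.16·h(state 1)
h(state 2) = 0.04·0 + 0.16·1 + 0.24·h(state 4) + 0.16·h(state 2) + 0.4·h(state 1)
h(state 1) = 0.28·0 + 0.36·h(state 4) + 0.12·h(state 2) + 0.24·h(state 1)
Solving: h(state 4) = 0.4123, h(state 2) = 0.4339, h(state 1) = 0.2638.
Starting from state 1, the probability is 0.2638.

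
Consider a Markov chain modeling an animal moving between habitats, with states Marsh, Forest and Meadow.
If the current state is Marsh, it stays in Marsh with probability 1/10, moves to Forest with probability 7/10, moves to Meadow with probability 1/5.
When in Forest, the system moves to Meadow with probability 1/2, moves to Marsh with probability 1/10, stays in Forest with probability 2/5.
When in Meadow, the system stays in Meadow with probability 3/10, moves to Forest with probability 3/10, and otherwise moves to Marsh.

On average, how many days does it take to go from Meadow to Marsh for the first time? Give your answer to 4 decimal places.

3.3333

Let t(s) be the expected number of days to first reach Marsh from state s, with t(Marsh) = 0. Conditioning on the first day:
t(Forest) = 1 + 0.4·t(Forest) + 0.5·t(Meadow)
t(Meadow) = 1 + 0.3·t(Forest) + 0.3·t(Meadow)
Solving: t(Forest) = 4.4444, t(Meadow) = 3.3333.
Expected days from Meadow to Marsh: 3.3333.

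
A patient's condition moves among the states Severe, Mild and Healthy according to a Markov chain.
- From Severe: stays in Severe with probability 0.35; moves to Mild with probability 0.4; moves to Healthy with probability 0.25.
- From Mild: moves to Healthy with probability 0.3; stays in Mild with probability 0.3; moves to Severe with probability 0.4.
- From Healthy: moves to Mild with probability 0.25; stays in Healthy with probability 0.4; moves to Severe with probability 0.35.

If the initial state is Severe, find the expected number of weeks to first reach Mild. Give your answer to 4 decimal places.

2.8099

Let t(s) be the expected number of weeks to first reach Mild from state s, with t(Mild) = 0. Conditioning on the first week:
t(Severe) = 1 + 0.35·t(Severe) + 0.25·t(Healthy)
t(Healthy) = 1 + 0.35·t(Severe) + 0.4·t(Healthy)
Solving: t(Severe) = 2.8099, t(Healthy) = 3.3058.
Expected weeks from Severe to Mild: 2.8099.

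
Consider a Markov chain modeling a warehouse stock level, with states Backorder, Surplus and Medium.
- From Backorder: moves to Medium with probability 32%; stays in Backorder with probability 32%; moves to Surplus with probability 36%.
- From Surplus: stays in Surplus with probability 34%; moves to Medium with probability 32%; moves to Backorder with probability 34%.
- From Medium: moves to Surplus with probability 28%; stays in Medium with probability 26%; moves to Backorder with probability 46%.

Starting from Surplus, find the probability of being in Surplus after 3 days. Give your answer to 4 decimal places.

Propagate the distribution vector 3 days from Surplus.
After 0 days: (0.0000, 1.0000, 0.0000)
After 1 day: (0.3400, 0.3400, 0.3200)
After 2 days: (0.3716, 0.3276, 0.3008)
After 3 days: (0.3687, 0.3294, 0.3020)
P(in Surplus after 3 days) = 0.3294

0.3294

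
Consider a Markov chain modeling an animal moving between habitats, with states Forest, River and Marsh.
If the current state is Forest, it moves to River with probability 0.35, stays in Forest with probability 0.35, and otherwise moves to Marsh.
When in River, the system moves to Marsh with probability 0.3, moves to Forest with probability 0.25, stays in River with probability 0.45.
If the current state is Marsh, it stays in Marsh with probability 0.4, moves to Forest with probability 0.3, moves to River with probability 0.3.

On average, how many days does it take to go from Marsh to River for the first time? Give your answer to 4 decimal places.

3.1667

Let t(s) be the expected number of days to first reach River from state s, with t(River) = 0. Conditioning on the first day:
t(Forest) = 1 + 0.35·t(Forest) + 0.3·t(Marsh)
t(Marsh) = 1 + 0.3·t(Forest) + 0.4·t(Marsh)
Solving: t(Forest) = 3.0000, t(Marsh) = 3.1667.
Expected days from Marsh to River: 3.1667.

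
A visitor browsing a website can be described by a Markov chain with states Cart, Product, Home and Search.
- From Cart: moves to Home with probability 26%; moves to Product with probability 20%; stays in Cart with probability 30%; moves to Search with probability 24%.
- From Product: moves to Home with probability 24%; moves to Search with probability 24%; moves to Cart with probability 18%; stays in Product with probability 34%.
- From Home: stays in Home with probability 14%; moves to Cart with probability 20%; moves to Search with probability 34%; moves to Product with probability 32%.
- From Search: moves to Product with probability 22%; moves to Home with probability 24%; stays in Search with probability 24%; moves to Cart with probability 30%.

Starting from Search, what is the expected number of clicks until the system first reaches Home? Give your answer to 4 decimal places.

Let t(s) be the expected number of clicks to first reach Home from state s, with t(Home) = 0. Conditioning on the first click:
t(Cart) = 1 + 0.3·t(Cart) + 0.2·t(Product) + 0.24·t(Search)
t(Product) = 1 + 0.18·t(Cart) + 0.34·t(Product) + 0.24·t(Search)
t(Search) = 1 + 0.3·t(Cart) + 0.22·t(Product) + 0.24·t(Search)
Solving: t(Cart) = 3.9930, t(Product) = 4.0859, t(Search) = 4.0747.
Expected clicks from Search to Home: 4.0747.

4.0747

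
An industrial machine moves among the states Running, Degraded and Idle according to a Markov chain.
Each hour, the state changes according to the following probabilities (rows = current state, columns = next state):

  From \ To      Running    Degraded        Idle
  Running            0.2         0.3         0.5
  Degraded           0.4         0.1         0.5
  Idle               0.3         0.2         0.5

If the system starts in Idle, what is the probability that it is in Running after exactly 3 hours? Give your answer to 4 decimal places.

Propagate the distribution vector 3 hours from Idle.
After 0 hours: (0.0000, 0.0000, 1.0000)
After 1 hour: (0.3000, 0.2000, 0.5000)
After 2 hours: (0.2900, 0.2100, 0.5000)
After 3 hours: (0.2920, 0.2080, 0.5000)
P(in Running after 3 hours) = 0.2920

0.2920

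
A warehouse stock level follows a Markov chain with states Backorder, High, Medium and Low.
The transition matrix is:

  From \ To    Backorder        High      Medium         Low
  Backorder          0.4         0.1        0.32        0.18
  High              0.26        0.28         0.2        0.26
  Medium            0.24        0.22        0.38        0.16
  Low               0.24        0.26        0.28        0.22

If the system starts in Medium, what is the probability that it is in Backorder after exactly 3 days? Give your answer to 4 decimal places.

Propagate the distribution vector 3 days from Medium.
After 0 days: (0.0000, 0.0000, 1.0000, 0.0000)
After 1 day: (0.2400, 0.2200, 0.3800, 0.1600)
After 2 days: (0.2828, 0.2108, 0.3100, 0.1964)
After 3 days: (0.2895, 0.2066, 0.3054, 0.1985)
P(in Backorder after 3 days) = 0.2895

0.2895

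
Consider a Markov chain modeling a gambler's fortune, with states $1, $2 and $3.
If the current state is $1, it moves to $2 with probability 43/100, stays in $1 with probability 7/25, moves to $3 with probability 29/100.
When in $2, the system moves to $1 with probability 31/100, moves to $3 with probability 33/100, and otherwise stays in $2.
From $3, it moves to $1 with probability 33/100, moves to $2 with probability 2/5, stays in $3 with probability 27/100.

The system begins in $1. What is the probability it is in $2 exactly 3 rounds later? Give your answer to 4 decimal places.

0.3936

Propagate the distribution vector 3 rounds from $1.
After 0 rounds: (1.0000, 0.0000, 0.0000)
After 1 round: (0.2800, 0.4300, 0.2900)
After 2 rounds: (0.3074, 0.3912, 0.3014)
After 3 rounds: (0.3068, 0.3936, 0.2996)
P(in $2 after 3 rounds) = 0.3936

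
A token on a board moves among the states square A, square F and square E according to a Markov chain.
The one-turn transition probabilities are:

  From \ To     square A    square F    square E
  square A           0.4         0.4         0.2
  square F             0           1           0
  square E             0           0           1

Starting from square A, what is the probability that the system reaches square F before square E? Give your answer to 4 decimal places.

Let h(s) be the probability of absorption at square F starting from transient state s. Then h(square F) = 1 and h(square E) = 0. By first-step analysis:
h(square A) = 0.4·h(square A) + 0.4·1 + 0.2·0
Solving: h(square A) = 0.6667.
Starting from square A, the probability is 0.6667.

0.6667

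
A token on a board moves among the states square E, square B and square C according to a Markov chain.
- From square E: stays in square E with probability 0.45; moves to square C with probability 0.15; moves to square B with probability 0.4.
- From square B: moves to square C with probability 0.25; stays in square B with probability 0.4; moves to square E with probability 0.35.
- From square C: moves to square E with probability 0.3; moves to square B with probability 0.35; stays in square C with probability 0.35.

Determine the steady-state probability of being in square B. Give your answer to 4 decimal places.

Let the stationary distribution be π with π = πP and π_1 + π_2 + π_3 = 1.
π_1 = 0.45·π_1 + 0.35·π_2 + 0.3·π_3
π_2 = 0.4·π_1 + 0.4·π_2 + 0.35·π_3
Solving with the normalization constraint gives π = (0.3758, 0.3882, 0.2360).
So the stationary probability of square B is 0.3882.

0.3882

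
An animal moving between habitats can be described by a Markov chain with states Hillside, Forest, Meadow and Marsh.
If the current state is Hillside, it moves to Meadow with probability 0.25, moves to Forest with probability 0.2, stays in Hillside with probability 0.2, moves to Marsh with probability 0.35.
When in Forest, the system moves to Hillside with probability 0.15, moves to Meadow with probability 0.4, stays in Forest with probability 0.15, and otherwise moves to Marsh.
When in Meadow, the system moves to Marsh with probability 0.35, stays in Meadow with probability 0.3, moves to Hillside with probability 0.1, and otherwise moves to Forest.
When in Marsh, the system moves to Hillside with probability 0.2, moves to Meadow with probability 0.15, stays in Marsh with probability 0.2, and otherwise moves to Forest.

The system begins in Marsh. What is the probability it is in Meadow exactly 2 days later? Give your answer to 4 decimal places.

0.3050

Propagate the distribution vector 2 days from Marsh.
After 0 days: (0.0000, 0.0000, 0.0000, 1.0000)
After 1 day: (0.2000, 0.4500, 0.1500, 0.2000)
After 2 days: (0.1625, 0.2350, 0.3050, 0.2975)
P(in Meadow after 2 days) = 0.3050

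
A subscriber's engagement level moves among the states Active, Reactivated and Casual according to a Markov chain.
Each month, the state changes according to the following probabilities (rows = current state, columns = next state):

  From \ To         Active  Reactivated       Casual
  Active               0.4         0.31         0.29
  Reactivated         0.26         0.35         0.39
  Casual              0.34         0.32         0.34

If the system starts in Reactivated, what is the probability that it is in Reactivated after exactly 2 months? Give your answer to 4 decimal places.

0.3279

Sum over the intermediate state after 1 month:
P = P(Reactivated→Active)·P(Active→Reactivated) + P(Reactivated→Reactivated)·P(Reactivated→Reactivated) + P(Reactivated→Casual)·P(Casual→Reactivated)
  = 0.26×0.31 + 0.35×0.35 + 0.39×0.32
  = 0.0806 + 0.1225 + 0.1248 = 0.3279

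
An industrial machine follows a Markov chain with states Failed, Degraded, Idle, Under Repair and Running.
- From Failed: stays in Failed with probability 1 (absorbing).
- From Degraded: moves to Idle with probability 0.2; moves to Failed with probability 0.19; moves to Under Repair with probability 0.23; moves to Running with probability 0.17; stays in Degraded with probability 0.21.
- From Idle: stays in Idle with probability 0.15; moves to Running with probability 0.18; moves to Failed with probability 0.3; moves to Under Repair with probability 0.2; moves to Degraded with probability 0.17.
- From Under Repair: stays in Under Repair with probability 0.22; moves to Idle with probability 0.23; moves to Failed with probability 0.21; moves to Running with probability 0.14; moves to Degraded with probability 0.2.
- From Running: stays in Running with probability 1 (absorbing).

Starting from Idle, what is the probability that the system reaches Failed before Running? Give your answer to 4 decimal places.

Let h(s) be the probability of absorption at Failed starting from transient state s. Then h(Failed) = 1 and h(Running) = 0. By first-step analysis:
h(Degraded) = 0.19·1 + 0.21·h(Degraded) + 0.2·h(Idle) + 0.23·h(Under Repair) + 0.17·0
h(Idle) = 0.3·1 + 0.17·h(Degraded) + 0.15·h(Idle) + 0.2·h(Under Repair) + 0.18·0
h(Under Repair) = 0.21·1 + 0.2·h(Degraded) + 0.23·h(Idle) + 0.22·h(Under Repair) + 0.14·0
Solving: h(Degraded) = 0.5666, h(Idle) = 0.6058, h(Under Repair) = 0.5931.
Starting from Idle, the probability is 0.6058.

0.6058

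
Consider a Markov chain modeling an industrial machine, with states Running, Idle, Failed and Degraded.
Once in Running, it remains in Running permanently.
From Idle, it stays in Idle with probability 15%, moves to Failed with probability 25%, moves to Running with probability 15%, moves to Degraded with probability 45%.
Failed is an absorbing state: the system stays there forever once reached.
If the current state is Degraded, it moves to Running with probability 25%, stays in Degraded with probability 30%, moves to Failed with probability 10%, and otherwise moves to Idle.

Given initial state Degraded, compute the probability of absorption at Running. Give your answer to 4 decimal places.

0.6057

Let h(s) be the probability of absorption at Running starting from transient state s. Then h(Running) = 1 and h(Failed) = 0. By first-step analysis:
h(Idle) = 0.15·1 + 0.15·h(Idle) + 0.25·0 + 0.45·h(Degraded)
h(Degraded) = 0.25·1 + 0.35·h(Idle) + 0.1·0 + 0.3·h(Degraded)
Solving: h(Idle) = 0.4971, h(Degraded) = 0.6057.
Starting from Degraded, the probability is 0.6057.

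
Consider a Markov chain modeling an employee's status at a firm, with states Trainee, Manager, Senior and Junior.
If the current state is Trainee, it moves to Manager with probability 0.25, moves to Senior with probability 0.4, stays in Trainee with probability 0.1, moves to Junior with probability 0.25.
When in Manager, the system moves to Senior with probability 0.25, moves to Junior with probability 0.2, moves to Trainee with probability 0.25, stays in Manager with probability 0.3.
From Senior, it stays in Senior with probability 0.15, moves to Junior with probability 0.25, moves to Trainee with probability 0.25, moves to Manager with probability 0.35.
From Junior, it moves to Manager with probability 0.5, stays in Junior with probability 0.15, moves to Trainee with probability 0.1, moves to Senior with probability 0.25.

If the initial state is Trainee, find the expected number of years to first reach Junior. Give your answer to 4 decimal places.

Let t(s) be the expected number of years to first reach Junior from state s, with t(Junior) = 0. Conditioning on the first year:
t(Trainee) = 1 + 0.1·t(Trainee) + 0.25·t(Manager) + 0.4·t(Senior)
t(Manager) = 1 + 0.25·t(Trainee) + 0.3·t(Manager) + 0.25·t(Senior)
t(Senior) = 1 + 0.25·t(Trainee) + 0.35·t(Manager) + 0.15·t(Senior)
Solving: t(Trainee) = 4.2491, t(Manager) = 4.4700, t(Senior) = 4.2668.
Expected years from Trainee to Junior: 4.2491.

4.2491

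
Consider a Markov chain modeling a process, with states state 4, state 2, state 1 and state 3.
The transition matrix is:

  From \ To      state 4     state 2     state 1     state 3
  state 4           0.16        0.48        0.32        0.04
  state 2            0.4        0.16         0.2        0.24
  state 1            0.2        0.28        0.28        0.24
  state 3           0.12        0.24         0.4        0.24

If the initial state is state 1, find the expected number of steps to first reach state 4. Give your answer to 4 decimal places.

4.3652

Let t(s) be the expected number of steps to first reach state 4 from state s, with t(state 4) = 0. Conditioning on the first step:
t(state 2) = 1 + 0.16·t(state 2) + 0.2·t(state 1) + 0.24·t(state 3)
t(state 1) = 1 + 0.28·t(state 2) + 0.28·t(state 1) + 0.24·t(state 3)
t(state 3) = 1 + 0.24·t(state 2) + 0.4·t(state 1) + 0.24·t(state 3)
Solving: t(state 2) = 3.5857, t(state 1) = 4.3652, t(state 3) = 4.7456.
Expected steps from state 1 to state 4: 4.3652.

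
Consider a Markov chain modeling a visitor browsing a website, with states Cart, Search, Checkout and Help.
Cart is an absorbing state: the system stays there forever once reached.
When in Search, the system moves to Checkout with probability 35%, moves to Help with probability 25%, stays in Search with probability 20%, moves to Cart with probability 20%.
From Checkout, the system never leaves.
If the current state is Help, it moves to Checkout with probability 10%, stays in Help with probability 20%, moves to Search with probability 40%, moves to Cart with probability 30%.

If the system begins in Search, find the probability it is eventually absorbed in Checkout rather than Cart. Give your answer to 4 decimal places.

0.5648

Let h(s) be the probability of absorption at Checkout starting from transient state s. Then h(Checkout) = 1 and h(Cart) = 0. By first-step analysis:
h(Search) = 0.2·0 + 0.2·h(Search) + 0.35·1 + 0.25·h(Help)
h(Help) = 0.3·0 + 0.4·h(Search) + 0.1·1 + 0.2·h(Help)
Solving: h(Search) = 0.5648, h(Help) = 0.4074.
Starting from Search, the probability is 0.5648.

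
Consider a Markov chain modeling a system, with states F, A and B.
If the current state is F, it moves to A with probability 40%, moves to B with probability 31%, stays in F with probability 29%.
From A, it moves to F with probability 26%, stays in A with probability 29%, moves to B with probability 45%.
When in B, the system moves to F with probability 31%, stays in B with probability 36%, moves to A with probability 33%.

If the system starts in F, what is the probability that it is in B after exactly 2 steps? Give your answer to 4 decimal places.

Sum over the intermediate state after 1 step:
P = P(F→F)·P(F→B) + P(F→A)·P(A→B) + P(F→B)·P(B→B)
  = 0.29×0.31 + 0.4×0.45 + 0.31×0.36
  = 0.0899 + 0.1800 + 0.1116 = 0.3815

0.3815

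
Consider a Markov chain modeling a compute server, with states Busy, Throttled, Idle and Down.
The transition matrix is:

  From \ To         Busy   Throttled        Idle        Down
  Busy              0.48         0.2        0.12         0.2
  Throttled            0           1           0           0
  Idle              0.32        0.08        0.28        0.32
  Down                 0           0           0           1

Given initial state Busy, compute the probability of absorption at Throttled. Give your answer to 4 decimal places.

0.4571

Let h(s) be the probability of absorption at Throttled starting from transient state s. Then h(Throttled) = 1 and h(Down) = 0. By first-step analysis:
h(Busy) = 0.48·h(Busy) + 0.2·1 + 0.12·h(Idle) + 0.2·0
h(Idle) = 0.32·h(Busy) + 0.08·1 + 0.28·h(Idle) + 0.32·0
Solving: h(Busy) = 0.4571, h(Idle) = 0.3143.
Starting from Busy, the probability is 0.4571.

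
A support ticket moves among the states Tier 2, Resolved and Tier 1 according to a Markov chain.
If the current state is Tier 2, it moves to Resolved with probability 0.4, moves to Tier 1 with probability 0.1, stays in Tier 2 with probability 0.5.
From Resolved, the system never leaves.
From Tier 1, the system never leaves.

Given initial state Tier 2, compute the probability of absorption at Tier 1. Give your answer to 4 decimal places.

0.2000

Let h(s) be the probability of absorption at Tier 1 starting from transient state s. Then h(Tier 1) = 1 and h(Resolved) = 0. By first-step analysis:
h(Tier 2) = 0.5·h(Tier 2) + 0.4·0 + 0.1·1
Solving: h(Tier 2) = 0.2000.
Starting from Tier 2, the probability is 0.2000.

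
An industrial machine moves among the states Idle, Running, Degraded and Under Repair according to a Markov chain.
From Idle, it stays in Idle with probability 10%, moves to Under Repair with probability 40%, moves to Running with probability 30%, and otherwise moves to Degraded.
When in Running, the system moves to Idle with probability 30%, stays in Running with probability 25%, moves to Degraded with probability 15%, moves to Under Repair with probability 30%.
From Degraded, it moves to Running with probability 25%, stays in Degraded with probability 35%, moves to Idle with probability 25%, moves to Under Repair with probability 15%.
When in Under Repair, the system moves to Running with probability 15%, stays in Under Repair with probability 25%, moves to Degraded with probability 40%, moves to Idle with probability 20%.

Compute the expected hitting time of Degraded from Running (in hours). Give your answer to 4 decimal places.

4.2018

Let t(s) be the expected number of hours to first reach Degraded from state s, with t(Degraded) = 0. Conditioning on the first hour:
t(Idle) = 1 + 0.1·t(Idle) + 0.3·t(Running) + 0.4·t(Under Repair)
t(Running) = 1 + 0.3·t(Idle) + 0.25·t(Running) + 0.3·t(Under Repair)
t(Under Repair) = 1 + 0.2·t(Idle) + 0.15·t(Running) + 0.25·t(Under Repair)
Solving: t(Idle) = 3.9454, t(Running) = 4.2018, t(Under Repair) = 3.2258.
Expected hours from Running to Degraded: 4.2018.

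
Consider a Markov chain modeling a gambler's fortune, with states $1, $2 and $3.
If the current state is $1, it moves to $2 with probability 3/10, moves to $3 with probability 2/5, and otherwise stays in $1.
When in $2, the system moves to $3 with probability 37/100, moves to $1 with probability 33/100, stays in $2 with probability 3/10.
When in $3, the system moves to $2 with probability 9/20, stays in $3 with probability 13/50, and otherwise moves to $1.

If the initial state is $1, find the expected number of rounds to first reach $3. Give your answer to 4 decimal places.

Let t(s) be the expected number of rounds to first reach $3 from state s, with t($3) = 0. Conditioning on the first round:
t($1) = 1 + 0.3·t($1) + 0.3·t($2)
t($2) = 1 + 0.33·t($1) + 0.3·t($2)
Solving: t($1) = 2.5575, t($2) = 2.6343.
Expected rounds from $1 to $3: 2.5575.

2.5575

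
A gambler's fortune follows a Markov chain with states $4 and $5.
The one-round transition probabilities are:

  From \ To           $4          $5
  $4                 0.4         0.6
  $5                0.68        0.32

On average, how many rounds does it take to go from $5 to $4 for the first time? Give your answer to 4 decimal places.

Let t(s) be the expected number of rounds to first reach $4 from state s, with t($4) = 0. Conditioning on the first round:
t($5) = 1 + 0.32·t($5)
Solving: t($5) = 1.4706.
Expected rounds from $5 to $4: 1.4706.

1.4706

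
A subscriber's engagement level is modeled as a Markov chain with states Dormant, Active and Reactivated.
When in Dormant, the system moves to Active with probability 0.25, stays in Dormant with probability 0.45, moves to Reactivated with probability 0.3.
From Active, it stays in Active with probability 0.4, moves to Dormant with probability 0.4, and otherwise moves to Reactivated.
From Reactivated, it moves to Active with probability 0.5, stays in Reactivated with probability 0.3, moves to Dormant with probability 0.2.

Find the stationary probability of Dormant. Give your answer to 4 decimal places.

Let the stationary distribution be π with π = πP and π_1 + π_2 + π_3 = 1.
π_1 = 0.45·π_1 + 0.4·π_2 + 0.2·π_3
π_2 = 0.25·π_1 + 0.4·π_2 + 0.5·π_3
Solving with the normalization constraint gives π = (0.3657, 0.3714, 0.2629).
So the stationary probability of Dormant is 0.3657.

0.3657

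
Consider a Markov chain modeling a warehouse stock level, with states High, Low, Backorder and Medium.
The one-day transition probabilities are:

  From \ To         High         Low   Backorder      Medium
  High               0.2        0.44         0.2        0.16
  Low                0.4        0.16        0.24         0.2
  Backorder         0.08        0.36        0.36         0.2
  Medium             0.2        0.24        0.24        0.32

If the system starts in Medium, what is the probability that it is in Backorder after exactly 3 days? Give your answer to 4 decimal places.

0.2625

Propagate the distribution vector 3 days from Medium.
After 0 days: (0.0000, 0.0000, 0.0000, 1.0000)
After 1 day: (0.2000, 0.2400, 0.2400, 0.3200)
After 2 days: (0.2192, 0.2896, 0.2608, 0.2304)
After 3 days: (0.2266, 0.2920, 0.2625, 0.2189)
P(in Backorder after 3 days) = 0.2625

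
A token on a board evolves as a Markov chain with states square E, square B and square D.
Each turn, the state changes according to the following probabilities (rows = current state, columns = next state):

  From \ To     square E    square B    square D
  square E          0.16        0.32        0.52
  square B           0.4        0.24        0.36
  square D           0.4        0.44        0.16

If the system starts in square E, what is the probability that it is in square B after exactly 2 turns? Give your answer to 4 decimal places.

Sum over the intermediate state after 1 turn:
P = P(square E→square E)·P(square E→square B) + P(square E→square B)·P(square B→square B) + P(square E→square D)·P(square D→square B)
  = 0.16×0.32 + 0.32×0.24 + 0.52×0.44
  = 0.0512 + 0.0768 + 0.2288 = 0.3568

0.3568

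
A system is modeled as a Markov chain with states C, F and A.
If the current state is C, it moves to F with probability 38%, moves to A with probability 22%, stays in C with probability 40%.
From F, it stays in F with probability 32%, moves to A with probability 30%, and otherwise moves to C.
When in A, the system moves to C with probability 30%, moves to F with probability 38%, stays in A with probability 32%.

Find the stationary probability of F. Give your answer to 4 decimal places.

Let the stationary distribution be π with π = πP and π_1 + π_2 + π_3 = 1.
π_1 = 0.4·π_1 + 0.38·π_2 + 0.3·π_3
π_2 = 0.38·π_1 + 0.32·π_2 + 0.38·π_3
Solving with the normalization constraint gives π = (0.3652, 0.3585, 0.2763).
So the stationary probability of F is 0.3585.

0.3585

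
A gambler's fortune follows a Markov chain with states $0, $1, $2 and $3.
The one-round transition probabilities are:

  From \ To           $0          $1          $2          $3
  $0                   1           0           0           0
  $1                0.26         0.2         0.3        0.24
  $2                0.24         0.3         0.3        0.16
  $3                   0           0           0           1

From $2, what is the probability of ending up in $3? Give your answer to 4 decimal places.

0.4255

Let h(s) be the probability of absorption at $3 starting from transient state s. Then h($3) = 1 and h($0) = 0. By first-step analysis:
h($1) = 0.26·0 + 0.2·h($1) + 0.3·h($2) + 0.24·1
h($2) = 0.24·0 + 0.3·h($1) + 0.3·h($2) + 0.16·1
Solving: h($1) = 0.4596, h($2) = 0.4255.
Starting from $2, the probability is 0.4255.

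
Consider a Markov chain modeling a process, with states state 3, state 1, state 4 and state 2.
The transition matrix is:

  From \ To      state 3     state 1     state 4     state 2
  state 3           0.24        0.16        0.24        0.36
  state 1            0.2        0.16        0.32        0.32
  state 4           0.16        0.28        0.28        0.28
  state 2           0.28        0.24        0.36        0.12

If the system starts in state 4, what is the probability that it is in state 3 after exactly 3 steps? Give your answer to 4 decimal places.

0.2172

Propagate the distribution vector 3 steps from state 4.
After 0 steps: (0.0000, 0.0000, 1.0000, 0.0000)
After 1 step: (0.1600, 0.2800, 0.2800, 0.2800)
After 2 steps: (0.2176, 0.2160, 0.3072, 0.2592)
After 3 steps: (0.2172, 0.2176, 0.3007, 0.2646)
P(in state 3 after 3 steps) = 0.2172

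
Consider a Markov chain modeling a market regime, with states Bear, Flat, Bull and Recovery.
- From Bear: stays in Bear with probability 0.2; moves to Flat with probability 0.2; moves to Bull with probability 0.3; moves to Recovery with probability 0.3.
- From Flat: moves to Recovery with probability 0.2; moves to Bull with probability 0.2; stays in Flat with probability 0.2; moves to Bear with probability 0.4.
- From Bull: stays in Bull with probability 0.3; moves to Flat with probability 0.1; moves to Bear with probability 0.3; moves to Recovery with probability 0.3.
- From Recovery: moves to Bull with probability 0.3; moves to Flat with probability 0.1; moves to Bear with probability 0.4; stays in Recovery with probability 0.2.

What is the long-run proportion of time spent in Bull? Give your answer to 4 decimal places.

0.2854

Let the stationary distribution be π with π = πP and π_1 + π_2 + π_3 + π_4 = 1.
π_1 = 0.2·π_1 + 0.4·π_2 + 0.3·π_3 + 0.4·π_4
π_2 = 0.2·π_1 + 0.2·π_2 + 0.1·π_3 + 0.1·π_4
π_3 = 0.3·π_1 + 0.2·π_2 + 0.3·π_3 + 0.3·π_4
Solving with the normalization constraint gives π = (0.3095, 0.1455, 0.2854, 0.2595).
So the stationary probability of Bull is 0.2854.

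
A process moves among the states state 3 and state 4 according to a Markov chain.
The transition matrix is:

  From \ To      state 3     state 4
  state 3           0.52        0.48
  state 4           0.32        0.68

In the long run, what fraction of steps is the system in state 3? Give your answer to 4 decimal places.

0.4000

Let the stationary distribution be π with π = πP and π_1 + π_2 = 1.
π_1 = 0.52·π_1 + 0.32·π_2
Solving with the normalization constraint gives π = (0.4000, 0.6000).
So the stationary probability of state 3 is 0.4000.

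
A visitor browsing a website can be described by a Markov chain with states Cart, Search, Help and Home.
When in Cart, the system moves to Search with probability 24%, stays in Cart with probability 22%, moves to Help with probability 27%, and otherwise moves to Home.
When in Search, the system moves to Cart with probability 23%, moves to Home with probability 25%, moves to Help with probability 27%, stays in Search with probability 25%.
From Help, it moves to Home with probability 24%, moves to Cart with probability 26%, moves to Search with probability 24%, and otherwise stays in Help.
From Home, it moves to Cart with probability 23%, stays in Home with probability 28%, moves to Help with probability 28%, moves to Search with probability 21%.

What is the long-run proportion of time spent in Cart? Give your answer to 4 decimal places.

0.2357

Let the stationary distribution be π with π = πP and π_1 + π_2 + π_3 + π_4 = 1.
π_1 = 0.22·π_1 + 0.23·π_2 + 0.26·π_3 + 0.23·π_4
π_2 = 0.24·π_1 + 0.25·π_2 + 0.24·π_3 + 0.21·π_4
π_3 = 0.27·π_1 + 0.27·π_2 + 0.26·π_3 + 0.28·π_4
Solving with the normalization constraint gives π = (0.2357, 0.2346, 0.2699, 0.2598).
So the stationary probability of Cart is 0.2357.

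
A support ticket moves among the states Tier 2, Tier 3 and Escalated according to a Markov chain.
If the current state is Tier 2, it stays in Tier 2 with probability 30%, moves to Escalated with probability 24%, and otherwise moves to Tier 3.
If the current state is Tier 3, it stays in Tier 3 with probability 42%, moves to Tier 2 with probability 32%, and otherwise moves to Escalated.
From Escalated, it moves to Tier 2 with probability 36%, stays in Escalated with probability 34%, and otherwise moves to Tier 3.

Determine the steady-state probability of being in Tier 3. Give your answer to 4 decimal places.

Let the stationary distribution be π with π = πP and π_1 + π_2 + π_3 = 1.
π_1 = 0.3·π_1 + 0.32·π_2 + 0.36·π_3
π_2 = 0.46·π_1 + 0.42·π_2 + 0.3·π_3
Solving with the normalization constraint gives π = (0.3245, 0.3999, 0.2756).
So the stationary probability of Tier 3 is 0.3999.

0.3999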